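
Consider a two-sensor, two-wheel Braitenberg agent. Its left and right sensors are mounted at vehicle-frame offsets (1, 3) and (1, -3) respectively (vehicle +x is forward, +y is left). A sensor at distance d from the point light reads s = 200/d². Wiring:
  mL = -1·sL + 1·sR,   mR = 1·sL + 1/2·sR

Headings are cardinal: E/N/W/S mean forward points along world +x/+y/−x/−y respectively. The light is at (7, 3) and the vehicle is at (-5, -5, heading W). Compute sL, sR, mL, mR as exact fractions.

20/29 100/97 960/2813 3390/2813

left sensor world pos  = (-6, -8); dL² = 290
right sensor world pos = (-6, -2); dR² = 194
sL = 200/290 = 20/29
sR = 200/194 = 100/97
mL = -1·sL + 1·sR = 960/2813
mR = 1·sL + 1/2·sR = 3390/2813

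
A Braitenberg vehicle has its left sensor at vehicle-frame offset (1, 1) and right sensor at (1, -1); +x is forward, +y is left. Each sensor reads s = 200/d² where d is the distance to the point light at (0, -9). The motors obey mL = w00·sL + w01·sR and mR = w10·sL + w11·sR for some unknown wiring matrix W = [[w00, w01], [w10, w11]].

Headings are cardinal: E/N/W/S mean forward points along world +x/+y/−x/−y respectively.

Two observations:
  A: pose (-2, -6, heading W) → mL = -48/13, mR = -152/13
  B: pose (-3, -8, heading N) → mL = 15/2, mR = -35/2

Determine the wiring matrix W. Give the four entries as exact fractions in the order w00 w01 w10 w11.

obs A: pose=(-2,-6,W) → sL=200/13, sR=8, mL=-48/13, mR=-152/13
obs B: pose=(-3,-8,N) → sL=10, sR=25, mL=15/2, mR=-35/2
sensor matrix S = [[200/13, 8], [10, 25]]; det S = 3960/13
solve [mL_A; mL_B] = S·[w00; w01] and [mR_A; mR_B] = S·[w10; w11]:
  w00 = -1/2, w01 = 1/2, w10 = -1/2, w11 = -1/2

-1/2 1/2 -1/2 -1/2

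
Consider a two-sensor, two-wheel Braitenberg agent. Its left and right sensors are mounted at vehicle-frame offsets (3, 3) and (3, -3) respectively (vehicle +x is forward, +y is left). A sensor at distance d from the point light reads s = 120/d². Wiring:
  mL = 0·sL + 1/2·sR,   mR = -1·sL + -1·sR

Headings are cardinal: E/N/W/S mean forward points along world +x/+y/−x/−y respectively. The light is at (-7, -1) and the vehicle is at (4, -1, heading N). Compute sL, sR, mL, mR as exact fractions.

left sensor world pos  = (1, 2); dL² = 73
right sensor world pos = (7, 2); dR² = 205
sL = 120/73 = 120/73
sR = 120/205 = 24/41
mL = 0·sL + 1/2·sR = 12/41
mR = -1·sL + -1·sR = -6672/2993

120/73 24/41 12/41 -6672/2993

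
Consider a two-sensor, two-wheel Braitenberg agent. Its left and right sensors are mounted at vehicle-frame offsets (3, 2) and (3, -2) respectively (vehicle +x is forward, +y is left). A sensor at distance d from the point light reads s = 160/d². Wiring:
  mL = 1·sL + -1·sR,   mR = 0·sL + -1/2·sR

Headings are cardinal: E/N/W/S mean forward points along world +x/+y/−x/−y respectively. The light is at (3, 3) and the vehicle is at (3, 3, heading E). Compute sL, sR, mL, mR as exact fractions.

160/13 160/13 0 -80/13

left sensor world pos  = (6, 5); dL² = 13
right sensor world pos = (6, 1); dR² = 13
sL = 160/13 = 160/13
sR = 160/13 = 160/13
mL = 1·sL + -1·sR = 0
mR = 0·sL + -1/2·sR = -80/13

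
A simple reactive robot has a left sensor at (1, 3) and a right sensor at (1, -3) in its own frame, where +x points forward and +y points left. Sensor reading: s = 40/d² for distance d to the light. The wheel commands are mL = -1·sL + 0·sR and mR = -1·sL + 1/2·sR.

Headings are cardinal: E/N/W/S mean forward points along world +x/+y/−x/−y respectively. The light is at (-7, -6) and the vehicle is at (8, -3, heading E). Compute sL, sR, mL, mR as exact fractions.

10/73 5/32 -10/73 -275/4672

left sensor world pos  = (9, 0); dL² = 292
right sensor world pos = (9, -6); dR² = 256
sL = 40/292 = 10/73
sR = 40/256 = 5/32
mL = -1·sL + 0·sR = -10/73
mR = -1·sL + 1/2·sR = -275/4672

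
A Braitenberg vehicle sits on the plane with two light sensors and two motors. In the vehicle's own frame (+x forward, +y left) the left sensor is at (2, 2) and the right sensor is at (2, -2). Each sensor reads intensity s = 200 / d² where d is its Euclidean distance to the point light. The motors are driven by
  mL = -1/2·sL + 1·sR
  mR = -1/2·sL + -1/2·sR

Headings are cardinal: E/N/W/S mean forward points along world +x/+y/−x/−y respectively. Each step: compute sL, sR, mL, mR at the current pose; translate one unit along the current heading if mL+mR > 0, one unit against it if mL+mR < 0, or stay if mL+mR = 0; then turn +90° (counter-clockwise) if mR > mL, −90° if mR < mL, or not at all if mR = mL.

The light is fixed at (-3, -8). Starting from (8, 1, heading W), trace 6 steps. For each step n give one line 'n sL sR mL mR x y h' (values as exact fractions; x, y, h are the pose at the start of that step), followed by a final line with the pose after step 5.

0 20/13 100/101 290/1313 -1660/1313 8 1 W
1 200/221 200/317 12500/70057 -53800/70057 9 1 N
2 25/37 25/29 1125/2146 -825/1073 9 0 E
3 40/41 200/117 5860/4797 -6440/4797 8 0 S
4 20/13 100/101 290/1313 -1660/1313 8 1 W
5 200/221 200/317 12500/70057 -53800/70057 9 1 N
final 9 0 E

n=0: pose=(8,1,W); sL=20/13, sR=100/101; mL=290/1313, mR=-1660/1313; mL+mR=-1370/1313 → advance -1; mR−mL=-150/101 → turn -1·90°
n=1: pose=(9,1,N); sL=200/221, sR=200/317; mL=12500/70057, mR=-53800/70057; mL+mR=-41300/70057 → advance -1; mR−mL=-300/317 → turn -1·90°
n=2: pose=(9,0,E); sL=25/37, sR=25/29; mL=1125/2146, mR=-825/1073; mL+mR=-525/2146 → advance -1; mR−mL=-75/58 → turn -1·90°
n=3: pose=(8,0,S); sL=40/41, sR=200/117; mL=5860/4797, mR=-6440/4797; mL+mR=-580/4797 → advance -1; mR−mL=-100/39 → turn -1·90°
n=4: pose=(8,1,W); sL=20/13, sR=100/101; mL=290/1313, mR=-1660/1313; mL+mR=-1370/1313 → advance -1; mR−mL=-150/101 → turn -1·90°
n=5: pose=(9,1,N); sL=200/221, sR=200/317; mL=12500/70057, mR=-53800/70057; mL+mR=-41300/70057 → advance -1; mR−mL=-300/317 → turn -1·90°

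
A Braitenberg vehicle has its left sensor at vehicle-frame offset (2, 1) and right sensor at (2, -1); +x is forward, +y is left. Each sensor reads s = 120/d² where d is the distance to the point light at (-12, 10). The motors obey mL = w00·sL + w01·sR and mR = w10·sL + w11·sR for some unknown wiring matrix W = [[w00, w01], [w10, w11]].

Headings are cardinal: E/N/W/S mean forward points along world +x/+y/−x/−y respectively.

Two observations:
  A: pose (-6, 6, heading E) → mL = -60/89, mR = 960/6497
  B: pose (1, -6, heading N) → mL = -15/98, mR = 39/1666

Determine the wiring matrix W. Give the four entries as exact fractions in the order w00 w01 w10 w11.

obs A: pose=(-6,6,E) → sL=120/73, sR=120/89, mL=-60/89, mR=960/6497
obs B: pose=(1,-6,N) → sL=6/17, sR=15/49, mL=-15/98, mR=39/1666
sensor matrix S = [[120/73, 120/89], [6/17, 15/49]]; det S = 147960/5412001
solve [mL_A; mL_B] = S·[w00; w01] and [mR_A; mR_B] = S·[w10; w11]:
  w00 = 0, w01 = -1/2, w10 = 1/2, w11 = -1/2

0 -1/2 1/2 -1/2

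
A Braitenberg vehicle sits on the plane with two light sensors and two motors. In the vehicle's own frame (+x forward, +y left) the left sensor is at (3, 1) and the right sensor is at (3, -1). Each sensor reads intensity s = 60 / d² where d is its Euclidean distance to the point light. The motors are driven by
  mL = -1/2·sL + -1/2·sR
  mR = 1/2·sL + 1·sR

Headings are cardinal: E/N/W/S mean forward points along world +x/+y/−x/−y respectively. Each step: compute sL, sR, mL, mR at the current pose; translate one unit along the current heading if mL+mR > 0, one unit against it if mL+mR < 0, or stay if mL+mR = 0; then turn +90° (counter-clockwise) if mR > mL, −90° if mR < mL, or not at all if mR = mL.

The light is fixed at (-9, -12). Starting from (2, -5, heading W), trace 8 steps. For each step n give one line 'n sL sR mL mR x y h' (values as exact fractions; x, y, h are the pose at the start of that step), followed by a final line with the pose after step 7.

n=0: pose=(2,-5,W); sL=3/5, sR=15/32; mL=-171/320, mR=123/160; mL+mR=15/64 → advance +1; mR−mL=417/320 → turn +1·90°
n=1: pose=(1,-5,S); sL=60/137, sR=60/97; mL=-7020/13289, mR=11130/13289; mL+mR=30/97 → advance +1; mR−mL=18150/13289 → turn +1·90°
n=2: pose=(1,-6,E); sL=30/109, sR=30/97; mL=-3090/10573, mR=4725/10573; mL+mR=15/97 → advance +1; mR−mL=7815/10573 → turn +1·90°
n=3: pose=(2,-6,N); sL=60/181, sR=4/15; mL=-812/2715, mR=1174/2715; mL+mR=2/15 → advance +1; mR−mL=662/905 → turn +1·90°
n=4: pose=(2,-5,W); sL=3/5, sR=15/32; mL=-171/320, mR=123/160; mL+mR=15/64 → advance +1; mR−mL=417/320 → turn +1·90°
n=5: pose=(1,-5,S); sL=60/137, sR=60/97; mL=-7020/13289, mR=11130/13289; mL+mR=30/97 → advance +1; mR−mL=18150/13289 → turn +1·90°
n=6: pose=(1,-6,E); sL=30/109, sR=30/97; mL=-3090/10573, mR=4725/10573; mL+mR=15/97 → advance +1; mR−mL=7815/10573 → turn +1·90°
n=7: pose=(2,-6,N); sL=60/181, sR=4/15; mL=-812/2715, mR=1174/2715; mL+mR=2/15 → advance +1; mR−mL=662/905 → turn +1·90°

0 3/5 15/32 -171/320 123/160 2 -5 W
1 60/137 60/97 -7020/13289 11130/13289 1 -5 S
2 30/109 30/97 -3090/10573 4725/10573 1 -6 E
3 60/181 4/15 -812/2715 1174/2715 2 -6 N
4 3/5 15/32 -171/320 123/160 2 -5 W
5 60/137 60/97 -7020/13289 11130/13289 1 -5 S
6 30/109 30/97 -3090/10573 4725/10573 1 -6 E
7 60/181 4/15 -812/2715 1174/2715 2 -6 N
final 2 -5 W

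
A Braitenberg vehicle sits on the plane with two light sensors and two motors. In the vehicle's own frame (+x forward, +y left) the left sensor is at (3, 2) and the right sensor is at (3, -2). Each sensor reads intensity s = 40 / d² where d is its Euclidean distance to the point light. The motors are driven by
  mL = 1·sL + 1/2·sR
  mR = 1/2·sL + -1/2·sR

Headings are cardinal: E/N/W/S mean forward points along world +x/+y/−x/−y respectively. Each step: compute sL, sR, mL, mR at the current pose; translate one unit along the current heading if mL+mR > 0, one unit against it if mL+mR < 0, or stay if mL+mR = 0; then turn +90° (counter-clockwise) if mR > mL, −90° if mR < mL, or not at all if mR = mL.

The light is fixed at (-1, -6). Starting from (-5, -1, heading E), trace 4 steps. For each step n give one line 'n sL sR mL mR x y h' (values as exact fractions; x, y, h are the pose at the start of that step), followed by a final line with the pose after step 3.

0 4/5 4 14/5 -8/5 -5 -1 E
1 8 40/29 252/29 96/29 -4 -1 S
2 1 5/9 23/18 2/9 -4 -2 W
3 8/17 40/53 764/901 -128/901 -5 -2 N
final -5 -1 E

n=0: pose=(-5,-1,E); sL=4/5, sR=4; mL=14/5, mR=-8/5; mL+mR=6/5 → advance +1; mR−mL=-22/5 → turn -1·90°
n=1: pose=(-4,-1,S); sL=8, sR=40/29; mL=252/29, mR=96/29; mL+mR=12 → advance +1; mR−mL=-156/29 → turn -1·90°
n=2: pose=(-4,-2,W); sL=1, sR=5/9; mL=23/18, mR=2/9; mL+mR=3/2 → advance +1; mR−mL=-19/18 → turn -1·90°
n=3: pose=(-5,-2,N); sL=8/17, sR=40/53; mL=764/901, mR=-128/901; mL+mR=12/17 → advance +1; mR−mL=-892/901 → turn -1·90°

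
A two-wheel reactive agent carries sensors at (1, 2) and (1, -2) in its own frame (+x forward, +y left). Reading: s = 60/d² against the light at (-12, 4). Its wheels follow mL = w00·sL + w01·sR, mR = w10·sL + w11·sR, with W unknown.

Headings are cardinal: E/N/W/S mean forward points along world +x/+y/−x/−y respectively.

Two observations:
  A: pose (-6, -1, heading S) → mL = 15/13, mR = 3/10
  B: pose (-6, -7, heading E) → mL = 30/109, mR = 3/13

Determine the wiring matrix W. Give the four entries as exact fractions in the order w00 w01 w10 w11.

obs A: pose=(-6,-1,S) → sL=3/5, sR=15/13, mL=15/13, mR=3/10
obs B: pose=(-6,-7,E) → sL=6/13, sR=30/109, mL=30/109, mR=3/13
sensor matrix S = [[3/5, 15/13], [6/13, 30/109]]; det S = -6768/18421
solve [mL_A; mL_B] = S·[w00; w01] and [mR_A; mR_B] = S·[w10; w11]:
  w00 = 0, w01 = 1, w10 = 1/2, w11 = 0

0 1 1/2 0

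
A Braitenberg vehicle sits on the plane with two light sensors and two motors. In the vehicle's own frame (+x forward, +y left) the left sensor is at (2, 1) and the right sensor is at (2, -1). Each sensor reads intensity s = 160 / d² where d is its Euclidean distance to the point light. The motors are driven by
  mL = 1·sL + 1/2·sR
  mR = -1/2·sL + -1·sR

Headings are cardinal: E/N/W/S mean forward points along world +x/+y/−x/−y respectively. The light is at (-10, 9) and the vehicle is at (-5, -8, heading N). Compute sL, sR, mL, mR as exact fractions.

left sensor world pos  = (-6, -6); dL² = 241
right sensor world pos = (-4, -6); dR² = 261
sL = 160/241 = 160/241
sR = 160/261 = 160/261
mL = 1·sL + 1/2·sR = 61040/62901
mR = -1/2·sL + -1·sR = -59440/62901

160/241 160/261 61040/62901 -59440/62901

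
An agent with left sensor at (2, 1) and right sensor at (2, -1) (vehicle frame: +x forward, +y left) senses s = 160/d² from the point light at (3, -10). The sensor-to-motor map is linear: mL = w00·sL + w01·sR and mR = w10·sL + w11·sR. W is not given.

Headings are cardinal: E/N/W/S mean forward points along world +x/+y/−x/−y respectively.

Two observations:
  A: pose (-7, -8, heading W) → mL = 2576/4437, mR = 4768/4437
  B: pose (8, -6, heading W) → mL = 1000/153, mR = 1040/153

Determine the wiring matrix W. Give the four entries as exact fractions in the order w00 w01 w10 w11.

1 -1/2 1/2 1/2

obs A: pose=(-7,-8,W) → sL=32/29, sR=160/153, mL=2576/4437, mR=4768/4437
obs B: pose=(8,-6,W) → sL=80/9, sR=80/17, mL=1000/153, mR=1040/153
sensor matrix S = [[32/29, 160/153], [80/9, 80/17]]; det S = -163840/39933
solve [mL_A; mL_B] = S·[w00; w01] and [mR_A; mR_B] = S·[w10; w11]:
  w00 = 1, w01 = -1/2, w10 = 1/2, w11 = 1/2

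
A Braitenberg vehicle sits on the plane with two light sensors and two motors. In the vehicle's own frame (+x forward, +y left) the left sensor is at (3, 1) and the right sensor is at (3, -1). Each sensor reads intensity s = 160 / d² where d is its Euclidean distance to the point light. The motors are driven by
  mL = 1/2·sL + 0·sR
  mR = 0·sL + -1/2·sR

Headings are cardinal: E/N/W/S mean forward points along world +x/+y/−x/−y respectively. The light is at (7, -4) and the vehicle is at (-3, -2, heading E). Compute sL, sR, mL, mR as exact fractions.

80/29 16/5 40/29 -8/5

left sensor world pos  = (0, -1); dL² = 58
right sensor world pos = (0, -3); dR² = 50
sL = 160/58 = 80/29
sR = 160/50 = 16/5
mL = 1/2·sL + 0·sR = 40/29
mR = 0·sL + -1/2·sR = -8/5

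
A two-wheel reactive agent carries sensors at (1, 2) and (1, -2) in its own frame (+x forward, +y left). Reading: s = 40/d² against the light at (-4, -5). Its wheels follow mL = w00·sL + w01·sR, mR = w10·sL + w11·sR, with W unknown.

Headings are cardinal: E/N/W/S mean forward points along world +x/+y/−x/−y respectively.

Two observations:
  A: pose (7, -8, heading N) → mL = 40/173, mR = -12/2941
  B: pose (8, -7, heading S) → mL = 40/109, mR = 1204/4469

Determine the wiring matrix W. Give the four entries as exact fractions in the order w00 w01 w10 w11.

obs A: pose=(7,-8,N) → sL=8/17, sR=40/173, mL=40/173, mR=-12/2941
obs B: pose=(8,-7,S) → sL=8/41, sR=40/109, mL=40/109, mR=1204/4469
sensor matrix S = [[8/17, 40/173], [8/41, 40/109]]; det S = 1676800/13143329
solve [mL_A; mL_B] = S·[w00; w01] and [mR_A; mR_B] = S·[w10; w11]:
  w00 = 0, w01 = 1, w10 = -1/2, w11 = 1

0 1 -1/2 1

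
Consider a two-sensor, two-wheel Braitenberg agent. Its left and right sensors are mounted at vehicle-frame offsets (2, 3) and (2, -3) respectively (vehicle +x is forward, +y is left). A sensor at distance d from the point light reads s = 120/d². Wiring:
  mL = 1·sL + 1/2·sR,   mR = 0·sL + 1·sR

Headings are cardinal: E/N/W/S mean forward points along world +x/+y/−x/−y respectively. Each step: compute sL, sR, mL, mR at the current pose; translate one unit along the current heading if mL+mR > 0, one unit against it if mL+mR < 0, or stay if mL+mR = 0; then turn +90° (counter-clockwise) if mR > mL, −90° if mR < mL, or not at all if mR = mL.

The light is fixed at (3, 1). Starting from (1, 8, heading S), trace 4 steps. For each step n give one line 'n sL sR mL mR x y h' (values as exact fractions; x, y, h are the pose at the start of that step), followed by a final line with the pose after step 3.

n=0: pose=(1,8,S); sL=60/13, sR=12/5; mL=378/65, mR=12/5; mL+mR=534/65 → advance +1; mR−mL=-222/65 → turn -1·90°
n=1: pose=(1,7,W); sL=24/5, sR=120/97; mL=2628/485, mR=120/97; mL+mR=3228/485 → advance +1; mR−mL=-2028/485 → turn -1·90°
n=2: pose=(0,7,N); sL=6/5, sR=15/8; mL=171/80, mR=15/8; mL+mR=321/80 → advance +1; mR−mL=-21/80 → turn -1·90°
n=3: pose=(0,8,E); sL=120/101, sR=120/17; mL=8100/1717, mR=120/17; mL+mR=20220/1717 → advance +1; mR−mL=4020/1717 → turn +1·90°

0 60/13 12/5 378/65 12/5 1 8 S
1 24/5 120/97 2628/485 120/97 1 7 W
2 6/5 15/8 171/80 15/8 0 7 N
3 120/101 120/17 8100/1717 120/17 0 8 E
final 1 8 N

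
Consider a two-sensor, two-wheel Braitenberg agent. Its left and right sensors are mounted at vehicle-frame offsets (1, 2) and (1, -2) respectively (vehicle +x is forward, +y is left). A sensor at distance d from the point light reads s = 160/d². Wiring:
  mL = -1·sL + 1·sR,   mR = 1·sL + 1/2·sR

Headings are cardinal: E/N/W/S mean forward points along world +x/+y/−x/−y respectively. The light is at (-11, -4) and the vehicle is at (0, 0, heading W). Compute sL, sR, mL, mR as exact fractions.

20/13 20/17 -80/221 470/221

left sensor world pos  = (-1, -2); dL² = 104
right sensor world pos = (-1, 2); dR² = 136
sL = 160/104 = 20/13
sR = 160/136 = 20/17
mL = -1·sL + 1·sR = -80/221
mR = 1·sL + 1/2·sR = 470/221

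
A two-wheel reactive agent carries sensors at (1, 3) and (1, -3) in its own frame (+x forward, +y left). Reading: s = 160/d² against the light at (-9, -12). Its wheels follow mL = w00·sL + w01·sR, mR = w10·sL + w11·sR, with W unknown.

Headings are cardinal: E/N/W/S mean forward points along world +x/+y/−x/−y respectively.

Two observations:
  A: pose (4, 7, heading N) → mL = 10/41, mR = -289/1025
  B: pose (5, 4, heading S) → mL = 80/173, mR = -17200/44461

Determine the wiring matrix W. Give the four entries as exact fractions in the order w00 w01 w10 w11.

obs A: pose=(4,7,N) → sL=8/25, sR=10/41, mL=10/41, mR=-289/1025
obs B: pose=(5,4,S) → sL=80/257, sR=80/173, mL=80/173, mR=-17200/44461
sensor matrix S = [[8/25, 10/41], [80/257, 80/173]]; det S = 656736/9114505
solve [mL_A; mL_B] = S·[w00; w01] and [mR_A; mR_B] = S·[w10; w11]:
  w00 = 0, w01 = 1, w10 = -1/2, w11 = -1/2

0 1 -1/2 -1/2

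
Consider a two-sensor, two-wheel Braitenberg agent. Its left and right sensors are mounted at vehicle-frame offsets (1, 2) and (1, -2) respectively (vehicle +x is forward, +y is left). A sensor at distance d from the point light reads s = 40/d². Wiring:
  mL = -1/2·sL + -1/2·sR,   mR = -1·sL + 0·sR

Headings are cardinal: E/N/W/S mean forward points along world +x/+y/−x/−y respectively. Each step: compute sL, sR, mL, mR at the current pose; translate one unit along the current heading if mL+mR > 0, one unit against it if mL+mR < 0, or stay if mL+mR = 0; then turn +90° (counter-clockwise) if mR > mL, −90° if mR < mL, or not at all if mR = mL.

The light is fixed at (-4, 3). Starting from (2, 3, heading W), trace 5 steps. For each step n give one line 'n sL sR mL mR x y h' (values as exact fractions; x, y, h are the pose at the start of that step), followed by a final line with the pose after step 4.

0 40/29 40/29 -40/29 -40/29 2 3 W
1 1 1 -1 -1 3 3 W
2 40/53 40/53 -40/53 -40/53 4 3 W
3 10/17 10/17 -10/17 -10/17 5 3 W
4 8/17 8/17 -8/17 -8/17 6 3 W
final 7 3 W

n=0: pose=(2,3,W); sL=40/29, sR=40/29; mL=-40/29, mR=-40/29; mL+mR=-80/29 → advance -1; mR−mL=0 → turn +0·90°
n=1: pose=(3,3,W); sL=1, sR=1; mL=-1, mR=-1; mL+mR=-2 → advance -1; mR−mL=0 → turn +0·90°
n=2: pose=(4,3,W); sL=40/53, sR=40/53; mL=-40/53, mR=-40/53; mL+mR=-80/53 → advance -1; mR−mL=0 → turn +0·90°
n=3: pose=(5,3,W); sL=10/17, sR=10/17; mL=-10/17, mR=-10/17; mL+mR=-20/17 → advance -1; mR−mL=0 → turn +0·90°
n=4: pose=(6,3,W); sL=8/17, sR=8/17; mL=-8/17, mR=-8/17; mL+mR=-16/17 → advance -1; mR−mL=0 → turn +0·90°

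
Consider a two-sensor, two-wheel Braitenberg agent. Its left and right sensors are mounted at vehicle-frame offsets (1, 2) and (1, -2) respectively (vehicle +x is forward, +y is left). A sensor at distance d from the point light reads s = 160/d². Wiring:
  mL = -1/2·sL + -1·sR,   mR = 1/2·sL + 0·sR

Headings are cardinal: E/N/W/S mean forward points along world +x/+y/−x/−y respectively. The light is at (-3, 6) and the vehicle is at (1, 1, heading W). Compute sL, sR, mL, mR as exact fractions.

80/29 80/9 -2680/261 40/29

left sensor world pos  = (0, -1); dL² = 58
right sensor world pos = (0, 3); dR² = 18
sL = 160/58 = 80/29
sR = 160/18 = 80/9
mL = -1/2·sL + -1·sR = -2680/261
mR = 1/2·sL + 0·sR = 40/29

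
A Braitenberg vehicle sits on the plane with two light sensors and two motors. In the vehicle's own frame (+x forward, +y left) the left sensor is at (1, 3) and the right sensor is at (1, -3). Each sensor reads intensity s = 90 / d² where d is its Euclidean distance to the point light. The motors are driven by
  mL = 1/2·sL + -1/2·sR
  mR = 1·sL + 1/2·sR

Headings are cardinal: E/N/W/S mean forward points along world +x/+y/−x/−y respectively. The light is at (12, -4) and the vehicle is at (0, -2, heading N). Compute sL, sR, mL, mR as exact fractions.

left sensor world pos  = (-3, -1); dL² = 234
right sensor world pos = (3, -1); dR² = 90
sL = 90/234 = 5/13
sR = 90/90 = 1
mL = 1/2·sL + -1/2·sR = -4/13
mR = 1·sL + 1/2·sR = 23/26

5/13 1 -4/13 23/26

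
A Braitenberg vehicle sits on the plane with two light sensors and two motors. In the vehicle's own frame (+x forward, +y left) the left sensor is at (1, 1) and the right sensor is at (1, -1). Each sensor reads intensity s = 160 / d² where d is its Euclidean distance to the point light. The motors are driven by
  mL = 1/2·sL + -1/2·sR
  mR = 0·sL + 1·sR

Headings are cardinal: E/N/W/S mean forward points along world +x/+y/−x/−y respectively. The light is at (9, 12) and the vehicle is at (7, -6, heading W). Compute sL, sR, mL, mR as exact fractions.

left sensor world pos  = (6, -7); dL² = 370
right sensor world pos = (6, -5); dR² = 298
sL = 160/370 = 16/37
sR = 160/298 = 80/149
mL = 1/2·sL + -1/2·sR = -288/5513
mR = 0·sL + 1·sR = 80/149

16/37 80/149 -288/5513 80/149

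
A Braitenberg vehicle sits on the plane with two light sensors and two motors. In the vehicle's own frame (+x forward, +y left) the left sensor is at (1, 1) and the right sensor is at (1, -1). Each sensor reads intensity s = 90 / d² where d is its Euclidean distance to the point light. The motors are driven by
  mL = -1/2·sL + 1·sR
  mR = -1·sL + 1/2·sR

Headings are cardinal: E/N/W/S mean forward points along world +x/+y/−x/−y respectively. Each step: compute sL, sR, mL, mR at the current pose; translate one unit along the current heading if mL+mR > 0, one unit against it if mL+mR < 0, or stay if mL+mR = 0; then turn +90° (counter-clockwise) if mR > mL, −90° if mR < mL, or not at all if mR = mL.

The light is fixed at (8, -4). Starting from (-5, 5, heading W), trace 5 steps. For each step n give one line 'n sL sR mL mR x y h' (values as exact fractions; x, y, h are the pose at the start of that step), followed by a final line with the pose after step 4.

0 9/26 45/148 63/481 -747/3848 -5 5 W
1 90/269 90/221 14265/59449 -7785/59449 -4 5 N
2 45/121 45/101 6345/24442 -3645/24442 -4 6 E
3 90/181 2/5 137/905 -269/905 -3 6 S
4 45/122 5/16 125/976 -415/1952 -3 7 W
final -2 7 N

n=0: pose=(-5,5,W); sL=9/26, sR=45/148; mL=63/481, mR=-747/3848; mL+mR=-243/3848 → advance -1; mR−mL=-1251/3848 → turn -1·90°
n=1: pose=(-4,5,N); sL=90/269, sR=90/221; mL=14265/59449, mR=-7785/59449; mL+mR=6480/59449 → advance +1; mR−mL=-22050/59449 → turn -1·90°
n=2: pose=(-4,6,E); sL=45/121, sR=45/101; mL=6345/24442, mR=-3645/24442; mL+mR=1350/12221 → advance +1; mR−mL=-4995/12221 → turn -1·90°
n=3: pose=(-3,6,S); sL=90/181, sR=2/5; mL=137/905, mR=-269/905; mL+mR=-132/905 → advance -1; mR−mL=-406/905 → turn -1·90°
n=4: pose=(-3,7,W); sL=45/122, sR=5/16; mL=125/976, mR=-415/1952; mL+mR=-165/1952 → advance -1; mR−mL=-665/1952 → turn -1·90°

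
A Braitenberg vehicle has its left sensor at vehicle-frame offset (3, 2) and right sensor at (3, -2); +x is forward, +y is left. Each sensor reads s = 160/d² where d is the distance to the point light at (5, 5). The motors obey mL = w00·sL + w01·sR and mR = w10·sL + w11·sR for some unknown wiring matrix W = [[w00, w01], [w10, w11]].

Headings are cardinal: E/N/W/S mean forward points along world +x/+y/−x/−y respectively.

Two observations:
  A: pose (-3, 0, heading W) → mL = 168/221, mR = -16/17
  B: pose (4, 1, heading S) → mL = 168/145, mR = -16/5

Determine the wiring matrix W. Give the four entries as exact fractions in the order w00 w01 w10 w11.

obs A: pose=(-3,0,W) → sL=16/17, sR=16/13, mL=168/221, mR=-16/17
obs B: pose=(4,1,S) → sL=16/5, sR=80/29, mL=168/145, mR=-16/5
sensor matrix S = [[16/17, 16/13], [16/5, 80/29]]; det S = -43008/32045
solve [mL_A; mL_B] = S·[w00; w01] and [mR_A; mR_B] = S·[w10; w11]:
  w00 = -1/2, w01 = 1, w10 = -1, w11 = 0

-1/2 1 -1 0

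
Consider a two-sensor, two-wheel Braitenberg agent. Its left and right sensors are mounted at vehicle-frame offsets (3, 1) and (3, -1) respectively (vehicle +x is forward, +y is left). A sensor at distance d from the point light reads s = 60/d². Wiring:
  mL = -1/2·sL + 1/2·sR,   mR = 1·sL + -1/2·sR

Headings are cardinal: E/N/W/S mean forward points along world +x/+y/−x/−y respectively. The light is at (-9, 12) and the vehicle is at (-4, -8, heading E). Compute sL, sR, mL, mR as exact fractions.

12/85 12/101 -96/8585 702/8585

left sensor world pos  = (-1, -7); dL² = 425
right sensor world pos = (-1, -9); dR² = 505
sL = 60/425 = 12/85
sR = 60/505 = 12/101
mL = -1/2·sL + 1/2·sR = -96/8585
mR = 1·sL + -1/2·sR = 702/8585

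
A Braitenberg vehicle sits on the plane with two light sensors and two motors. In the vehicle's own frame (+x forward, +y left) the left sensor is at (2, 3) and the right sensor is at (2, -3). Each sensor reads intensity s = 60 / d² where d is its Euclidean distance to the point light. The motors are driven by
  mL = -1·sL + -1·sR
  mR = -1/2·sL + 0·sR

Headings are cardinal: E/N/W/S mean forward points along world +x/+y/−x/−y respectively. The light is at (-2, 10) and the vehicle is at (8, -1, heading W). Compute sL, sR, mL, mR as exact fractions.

3/13 15/32 -291/416 -3/26

left sensor world pos  = (6, -4); dL² = 260
right sensor world pos = (6, 2); dR² = 128
sL = 60/260 = 3/13
sR = 60/128 = 15/32
mL = -1·sL + -1·sR = -291/416
mR = -1/2·sL + 0·sR = -3/26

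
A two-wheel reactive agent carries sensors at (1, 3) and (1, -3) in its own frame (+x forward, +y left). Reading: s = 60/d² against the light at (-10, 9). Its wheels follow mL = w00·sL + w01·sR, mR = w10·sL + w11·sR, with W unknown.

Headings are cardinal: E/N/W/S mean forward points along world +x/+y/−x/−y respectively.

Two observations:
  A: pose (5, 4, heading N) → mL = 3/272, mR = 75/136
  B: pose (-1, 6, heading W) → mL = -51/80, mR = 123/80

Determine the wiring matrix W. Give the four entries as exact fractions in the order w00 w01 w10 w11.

1/2 -1 1 1

obs A: pose=(5,4,N) → sL=3/8, sR=3/17, mL=3/272, mR=75/136
obs B: pose=(-1,6,W) → sL=3/5, sR=15/16, mL=-51/80, mR=123/80
sensor matrix S = [[3/8, 3/17], [3/5, 15/16]]; det S = 2673/10880
solve [mL_A; mL_B] = S·[w00; w01] and [mR_A; mR_B] = S·[w10; w11]:
  w00 = 1/2, w01 = -1, w10 = 1, w11 = 1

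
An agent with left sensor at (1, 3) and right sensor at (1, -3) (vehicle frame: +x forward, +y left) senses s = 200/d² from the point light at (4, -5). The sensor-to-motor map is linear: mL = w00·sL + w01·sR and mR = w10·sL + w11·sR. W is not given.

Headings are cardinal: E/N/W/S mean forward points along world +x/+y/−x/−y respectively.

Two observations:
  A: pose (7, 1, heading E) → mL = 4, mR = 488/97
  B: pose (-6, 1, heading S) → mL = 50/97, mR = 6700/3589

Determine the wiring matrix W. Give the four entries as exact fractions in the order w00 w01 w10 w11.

0 1/2 1/2 1/2

obs A: pose=(7,1,E) → sL=200/97, sR=8, mL=4, mR=488/97
obs B: pose=(-6,1,S) → sL=100/37, sR=100/97, mL=50/97, mR=6700/3589
sensor matrix S = [[200/97, 8], [100/37, 100/97]]; det S = -6787200/348133
solve [mL_A; mL_B] = S·[w00; w01] and [mR_A; mR_B] = S·[w10; w11]:
  w00 = 0, w01 = 1/2, w10 = 1/2, w11 = 1/2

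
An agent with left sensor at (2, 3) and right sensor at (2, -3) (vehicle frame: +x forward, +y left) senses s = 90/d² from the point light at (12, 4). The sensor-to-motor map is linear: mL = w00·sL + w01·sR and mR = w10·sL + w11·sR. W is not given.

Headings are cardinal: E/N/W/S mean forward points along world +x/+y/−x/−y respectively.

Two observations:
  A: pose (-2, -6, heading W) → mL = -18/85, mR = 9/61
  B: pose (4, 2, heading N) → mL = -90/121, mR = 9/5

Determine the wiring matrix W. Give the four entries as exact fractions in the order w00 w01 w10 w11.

-1 0 0 1/2

obs A: pose=(-2,-6,W) → sL=18/85, sR=18/61, mL=-18/85, mR=9/61
obs B: pose=(4,2,N) → sL=90/121, sR=18/5, mL=-90/121, mR=9/5
sensor matrix S = [[18/85, 18/61], [90/121, 18/5]]; det S = 1702944/3136925
solve [mL_A; mL_B] = S·[w00; w01] and [mR_A; mR_B] = S·[w10; w11]:
  w00 = -1, w01 = 0, w10 = 0, w11 = 1/2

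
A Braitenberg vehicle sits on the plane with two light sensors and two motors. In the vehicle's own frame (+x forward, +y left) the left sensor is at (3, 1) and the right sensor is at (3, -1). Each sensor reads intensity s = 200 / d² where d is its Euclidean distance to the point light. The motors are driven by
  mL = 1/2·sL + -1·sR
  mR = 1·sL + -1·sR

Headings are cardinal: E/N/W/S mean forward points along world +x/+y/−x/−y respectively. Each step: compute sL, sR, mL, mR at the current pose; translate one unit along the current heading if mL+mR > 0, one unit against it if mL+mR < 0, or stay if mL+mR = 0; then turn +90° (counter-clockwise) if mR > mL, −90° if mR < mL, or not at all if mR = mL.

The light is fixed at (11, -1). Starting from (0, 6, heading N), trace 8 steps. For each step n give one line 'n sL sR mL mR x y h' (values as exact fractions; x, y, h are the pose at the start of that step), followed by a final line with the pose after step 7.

0 50/61 1 -36/61 -11/61 0 6 N
1 200/221 40/49 -3940/10829 960/10829 0 5 W
2 20/9 20/13 -50/117 80/117 1 5 S
3 40/17 40/13 -420/221 -160/221 1 4 E
4 25/26 50/41 -1575/2132 -275/1066 0 4 N
5 40/41 200/221 -3780/9061 640/9061 0 3 W
6 100/41 100/61 -1050/2501 2000/2501 1 3 S
7 40/13 200/53 -1540/689 -480/689 1 2 E
final 0 2 N

n=0: pose=(0,6,N); sL=50/61, sR=1; mL=-36/61, mR=-11/61; mL+mR=-47/61 → advance -1; mR−mL=25/61 → turn +1·90°
n=1: pose=(0,5,W); sL=200/221, sR=40/49; mL=-3940/10829, mR=960/10829; mL+mR=-2980/10829 → advance -1; mR−mL=100/221 → turn +1·90°
n=2: pose=(1,5,S); sL=20/9, sR=20/13; mL=-50/117, mR=80/117; mL+mR=10/39 → advance +1; mR−mL=10/9 → turn +1·90°
n=3: pose=(1,4,E); sL=40/17, sR=40/13; mL=-420/221, mR=-160/221; mL+mR=-580/221 → advance -1; mR−mL=20/17 → turn +1·90°
n=4: pose=(0,4,N); sL=25/26, sR=50/41; mL=-1575/2132, mR=-275/1066; mL+mR=-2125/2132 → advance -1; mR−mL=25/52 → turn +1·90°
n=5: pose=(0,3,W); sL=40/41, sR=200/221; mL=-3780/9061, mR=640/9061; mL+mR=-3140/9061 → advance -1; mR−mL=20/41 → turn +1·90°
n=6: pose=(1,3,S); sL=100/41, sR=100/61; mL=-1050/2501, mR=2000/2501; mL+mR=950/2501 → advance +1; mR−mL=50/41 → turn +1·90°
n=7: pose=(1,2,E); sL=40/13, sR=200/53; mL=-1540/689, mR=-480/689; mL+mR=-2020/689 → advance -1; mR−mL=20/13 → turn +1·90°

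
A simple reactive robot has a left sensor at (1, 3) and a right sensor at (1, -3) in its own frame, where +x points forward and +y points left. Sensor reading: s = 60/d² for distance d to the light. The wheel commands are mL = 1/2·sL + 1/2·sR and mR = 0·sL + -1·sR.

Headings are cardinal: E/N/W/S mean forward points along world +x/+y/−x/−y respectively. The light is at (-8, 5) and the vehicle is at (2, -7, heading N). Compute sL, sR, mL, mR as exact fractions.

left sensor world pos  = (-1, -6); dL² = 170
right sensor world pos = (5, -6); dR² = 290
sL = 60/170 = 6/17
sR = 60/290 = 6/29
mL = 1/2·sL + 1/2·sR = 138/493
mR = 0·sL + -1·sR = -6/29

6/17 6/29 138/493 -6/29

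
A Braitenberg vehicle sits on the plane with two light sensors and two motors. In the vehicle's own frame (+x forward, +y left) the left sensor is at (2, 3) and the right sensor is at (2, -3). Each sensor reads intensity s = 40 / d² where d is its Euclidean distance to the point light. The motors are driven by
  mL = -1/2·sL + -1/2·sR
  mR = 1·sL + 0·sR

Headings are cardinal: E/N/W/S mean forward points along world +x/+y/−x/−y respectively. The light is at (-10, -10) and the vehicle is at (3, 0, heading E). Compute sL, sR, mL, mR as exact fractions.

left sensor world pos  = (5, 3); dL² = 394
right sensor world pos = (5, -3); dR² = 274
sL = 40/394 = 20/197
sR = 40/274 = 20/137
mL = -1/2·sL + -1/2·sR = -3340/26989
mR = 1·sL + 0·sR = 20/197

20/197 20/137 -3340/26989 20/197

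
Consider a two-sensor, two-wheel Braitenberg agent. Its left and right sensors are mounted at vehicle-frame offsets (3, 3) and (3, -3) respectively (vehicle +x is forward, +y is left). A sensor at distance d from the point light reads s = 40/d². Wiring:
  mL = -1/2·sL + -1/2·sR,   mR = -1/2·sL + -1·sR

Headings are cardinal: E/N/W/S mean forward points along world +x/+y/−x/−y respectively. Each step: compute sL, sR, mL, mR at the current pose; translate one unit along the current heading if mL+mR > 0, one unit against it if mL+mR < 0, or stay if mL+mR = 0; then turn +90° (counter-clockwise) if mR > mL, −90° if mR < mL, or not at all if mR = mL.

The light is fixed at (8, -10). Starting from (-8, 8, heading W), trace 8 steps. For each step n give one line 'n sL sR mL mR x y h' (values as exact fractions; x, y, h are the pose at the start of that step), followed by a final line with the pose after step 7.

n=0: pose=(-8,8,W); sL=20/293, sR=20/401; mL=-6940/117493, mR=-9870/117493; mL+mR=-16810/117493 → advance -1; mR−mL=-10/401 → turn -1·90°
n=1: pose=(-7,8,N); sL=8/153, sR=8/117; mL=-40/663, mR=-188/1989; mL+mR=-308/1989 → advance -1; mR−mL=-4/117 → turn -1·90°
n=2: pose=(-7,7,E); sL=5/68, sR=2/17; mL=-13/136, mR=-21/136; mL+mR=-1/4 → advance -1; mR−mL=-1/17 → turn -1·90°
n=3: pose=(-8,7,S); sL=8/73, sR=40/557; mL=-3688/40661, mR=-5148/40661; mL+mR=-8836/40661 → advance -1; mR−mL=-20/557 → turn -1·90°
n=4: pose=(-8,8,W); sL=20/293, sR=20/401; mL=-6940/117493, mR=-9870/117493; mL+mR=-16810/117493 → advance -1; mR−mL=-10/401 → turn -1·90°
n=5: pose=(-7,8,N); sL=8/153, sR=8/117; mL=-40/663, mR=-188/1989; mL+mR=-308/1989 → advance -1; mR−mL=-4/117 → turn -1·90°
n=6: pose=(-7,7,E); sL=5/68, sR=2/17; mL=-13/136, mR=-21/136; mL+mR=-1/4 → advance -1; mR−mL=-1/17 → turn -1·90°
n=7: pose=(-8,7,S); sL=8/73, sR=40/557; mL=-3688/40661, mR=-5148/40661; mL+mR=-8836/40661 → advance -1; mR−mL=-20/557 → turn -1·90°

0 20/293 20/401 -6940/117493 -9870/117493 -8 8 W
1 8/153 8/117 -40/663 -188/1989 -7 8 N
2 5/68 2/17 -13/136 -21/136 -7 7 E
3 8/73 40/557 -3688/40661 -5148/40661 -8 7 S
4 20/293 20/401 -6940/117493 -9870/117493 -8 8 W
5 8/153 8/117 -40/663 -188/1989 -7 8 N
6 5/68 2/17 -13/136 -21/136 -7 7 E
7 8/73 40/557 -3688/40661 -5148/40661 -8 7 S
final -8 8 W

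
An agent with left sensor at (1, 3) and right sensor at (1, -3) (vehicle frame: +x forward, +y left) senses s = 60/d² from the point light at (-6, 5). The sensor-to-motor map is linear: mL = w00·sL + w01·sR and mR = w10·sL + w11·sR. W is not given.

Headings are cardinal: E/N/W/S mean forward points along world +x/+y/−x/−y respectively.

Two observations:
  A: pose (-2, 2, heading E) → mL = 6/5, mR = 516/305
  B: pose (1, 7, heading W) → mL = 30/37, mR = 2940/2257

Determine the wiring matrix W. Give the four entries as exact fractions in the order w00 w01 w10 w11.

obs A: pose=(-2,2,E) → sL=12/5, sR=60/61, mL=6/5, mR=516/305
obs B: pose=(1,7,W) → sL=60/37, sR=60/61, mL=30/37, mR=2940/2257
sensor matrix S = [[12/5, 60/61], [60/37, 60/61]]; det S = 1728/2257
solve [mL_A; mL_B] = S·[w00; w01] and [mR_A; mR_B] = S·[w10; w11]:
  w00 = 1/2, w01 = 0, w10 = 1/2, w11 = 1/2

1/2 0 1/2 1/2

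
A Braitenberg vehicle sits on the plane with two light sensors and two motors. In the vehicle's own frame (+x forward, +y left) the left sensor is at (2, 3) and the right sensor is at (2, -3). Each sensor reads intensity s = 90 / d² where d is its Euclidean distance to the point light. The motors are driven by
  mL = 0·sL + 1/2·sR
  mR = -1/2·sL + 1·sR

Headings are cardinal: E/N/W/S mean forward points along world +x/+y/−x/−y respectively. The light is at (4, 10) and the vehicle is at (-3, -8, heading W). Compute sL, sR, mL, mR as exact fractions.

5/29 5/17 5/34 205/986

left sensor world pos  = (-5, -11); dL² = 522
right sensor world pos = (-5, -5); dR² = 306
sL = 90/522 = 5/29
sR = 90/306 = 5/17
mL = 0·sL + 1/2·sR = 5/34
mR = -1/2·sL + 1·sR = 205/986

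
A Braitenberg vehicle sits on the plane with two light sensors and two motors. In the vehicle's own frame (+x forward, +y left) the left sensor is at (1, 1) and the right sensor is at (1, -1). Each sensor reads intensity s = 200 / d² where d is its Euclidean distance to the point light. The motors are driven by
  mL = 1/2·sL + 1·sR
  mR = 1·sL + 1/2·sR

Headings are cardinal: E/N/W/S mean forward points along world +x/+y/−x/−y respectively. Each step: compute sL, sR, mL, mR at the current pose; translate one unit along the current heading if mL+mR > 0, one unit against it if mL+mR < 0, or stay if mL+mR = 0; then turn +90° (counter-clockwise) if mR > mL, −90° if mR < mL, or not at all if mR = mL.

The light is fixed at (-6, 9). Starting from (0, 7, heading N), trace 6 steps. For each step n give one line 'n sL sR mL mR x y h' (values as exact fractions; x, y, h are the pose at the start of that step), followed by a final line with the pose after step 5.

0 100/13 4 102/13 126/13 0 7 N
1 200/29 8 332/29 316/29 0 8 W
2 25/2 50/9 425/36 275/18 -1 8 N
3 200/17 200/17 300/17 300/17 -1 9 W
4 20 20 30 30 -2 9 W
5 40 40 60 60 -3 9 W
final -4 9 W

n=0: pose=(0,7,N); sL=100/13, sR=4; mL=102/13, mR=126/13; mL+mR=228/13 → advance +1; mR−mL=24/13 → turn +1·90°
n=1: pose=(0,8,W); sL=200/29, sR=8; mL=332/29, mR=316/29; mL+mR=648/29 → advance +1; mR−mL=-16/29 → turn -1·90°
n=2: pose=(-1,8,N); sL=25/2, sR=50/9; mL=425/36, mR=275/18; mL+mR=325/12 → advance +1; mR−mL=125/36 → turn +1·90°
n=3: pose=(-1,9,W); sL=200/17, sR=200/17; mL=300/17, mR=300/17; mL+mR=600/17 → advance +1; mR−mL=0 → turn +0·90°
n=4: pose=(-2,9,W); sL=20, sR=20; mL=30, mR=30; mL+mR=60 → advance +1; mR−mL=0 → turn +0·90°
n=5: pose=(-3,9,W); sL=40, sR=40; mL=60, mR=60; mL+mR=120 → advance +1; mR−mL=0 → turn +0·90°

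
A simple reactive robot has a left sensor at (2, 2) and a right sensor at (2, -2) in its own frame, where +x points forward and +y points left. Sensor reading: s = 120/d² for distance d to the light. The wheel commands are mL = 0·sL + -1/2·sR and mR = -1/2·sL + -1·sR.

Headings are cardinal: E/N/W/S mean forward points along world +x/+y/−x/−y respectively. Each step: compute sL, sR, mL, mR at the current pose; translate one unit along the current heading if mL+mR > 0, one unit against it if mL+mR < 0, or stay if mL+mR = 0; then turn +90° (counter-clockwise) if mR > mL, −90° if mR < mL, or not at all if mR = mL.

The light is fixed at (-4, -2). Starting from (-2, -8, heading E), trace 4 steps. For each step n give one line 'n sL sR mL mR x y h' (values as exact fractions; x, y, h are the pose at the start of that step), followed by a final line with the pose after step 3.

0 15/4 3/2 -3/4 -27/8 -2 -8 E
1 120/73 24/13 -12/13 -2532/949 -3 -8 S
2 12/5 12 -6 -66/5 -3 -7 W
3 40/3 24/5 -12/5 -172/15 -2 -7 N
final -2 -8 E

n=0: pose=(-2,-8,E); sL=15/4, sR=3/2; mL=-3/4, mR=-27/8; mL+mR=-33/8 → advance -1; mR−mL=-21/8 → turn -1·90°
n=1: pose=(-3,-8,S); sL=120/73, sR=24/13; mL=-12/13, mR=-2532/949; mL+mR=-3408/949 → advance -1; mR−mL=-1656/949 → turn -1·90°
n=2: pose=(-3,-7,W); sL=12/5, sR=12; mL=-6, mR=-66/5; mL+mR=-96/5 → advance -1; mR−mL=-36/5 → turn -1·90°
n=3: pose=(-2,-7,N); sL=40/3, sR=24/5; mL=-12/5, mR=-172/15; mL+mR=-208/15 → advance -1; mR−mL=-136/15 → turn -1·90°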